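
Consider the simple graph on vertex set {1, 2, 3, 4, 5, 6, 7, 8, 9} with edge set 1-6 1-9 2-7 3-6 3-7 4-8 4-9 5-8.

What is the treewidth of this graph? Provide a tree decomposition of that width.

Every bag has size at most 2, so the width is 2 − 1 = 1 and tw(G) ≤ 1. G has an edge, so its treewidth is at least 1. The upper and lower bounds meet at 1, so that is the treewidth.

Treewidth 1.
One such decomposition:
Bags: B1 = {5, 8}  B2 = {4, 8}  B3 = {4, 9}  B4 = {1, 9}  B5 = {1, 6}  B6 = {3, 6}  B7 = {3, 7}  B8 = {2, 7}
Tree: B1–B2, B2–B3, B3–B4, B4–B5, B5–B6, B6–B7, B7–B8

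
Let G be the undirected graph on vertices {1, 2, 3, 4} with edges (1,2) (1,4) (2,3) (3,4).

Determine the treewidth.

2

A width-2 tree decomposition is:
Bags: B1 = {2, 3, 4}  B2 = {1, 2, 4}
Tree: B1–B2
The largest bag has 3 vertices, giving width 2; this decomposition certifies tw(G) ≤ 2. Since 2–3–4–1–2 is a cycle in G, G is not acyclic. Forests are exactly the graphs of treewidth ≤ 1, so tw(G) ≥ 2. Therefore the treewidth is 2.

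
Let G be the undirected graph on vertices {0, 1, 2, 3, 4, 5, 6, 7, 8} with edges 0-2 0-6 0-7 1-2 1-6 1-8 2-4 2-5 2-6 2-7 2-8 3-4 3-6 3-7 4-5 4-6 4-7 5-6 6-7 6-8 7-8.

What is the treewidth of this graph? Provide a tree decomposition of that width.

Treewidth 3.
One such decomposition:
Bags: B1 = {2, 4, 5, 6}  B2 = {2, 4, 6, 7}  B3 = {2, 6, 7, 8}  B4 = {3, 4, 6, 7}  B5 = {1, 2, 6, 8}  B6 = {0, 2, 6, 7}
Tree: B1–B2, B2–B3, B2–B4, B3–B5, B3–B6

The largest bag has 4 vertices, giving width 3; this decomposition certifies tw(G) ≤ 3. On the other hand G contains the 4-clique {1, 2, 6, 8}. A clique must lie in a single bag of any decomposition, so no decomposition can have width below 3. Combining the bounds, tw(G) = 3.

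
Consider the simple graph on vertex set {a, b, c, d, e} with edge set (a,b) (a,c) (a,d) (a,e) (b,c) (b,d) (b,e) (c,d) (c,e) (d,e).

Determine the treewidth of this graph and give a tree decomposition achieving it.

Treewidth 4.
One such decomposition:
Bags: B1 = {a, b, c, d, e}
Tree: (single bag)

With just one bag of size 5, the width is 5 − 1 = 4, so tw(G) ≤ 4. For the lower bound, the 5 vertices {a, b, c, d, e} are pairwise adjacent, and any tree decomposition puts a clique entirely inside one bag — forcing width ≥ 4. Combining the bounds, tw(G) = 4.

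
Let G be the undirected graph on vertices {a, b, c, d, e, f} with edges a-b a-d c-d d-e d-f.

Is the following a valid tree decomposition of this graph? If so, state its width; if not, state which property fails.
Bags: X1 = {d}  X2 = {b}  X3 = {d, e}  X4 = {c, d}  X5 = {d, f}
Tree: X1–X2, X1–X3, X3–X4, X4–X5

A tree decomposition must satisfy three properties: every vertex lies in some bag; for every edge, both endpoints lie together in some bag; and for every vertex, the bags containing it form a connected subtree. Here vertex a appears in no bag, so the decomposition is invalid.

No — vertex a appears in no bag.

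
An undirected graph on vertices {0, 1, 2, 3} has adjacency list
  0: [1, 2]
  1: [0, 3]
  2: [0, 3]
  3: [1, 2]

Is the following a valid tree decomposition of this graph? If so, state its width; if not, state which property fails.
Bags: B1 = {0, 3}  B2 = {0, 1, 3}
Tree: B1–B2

A tree decomposition must satisfy three properties: every vertex lies in some bag; for every edge, both endpoints lie together in some bag; and for every vertex, the bags containing it form a connected subtree. Here vertex 2 appears in no bag, so the decomposition is invalid.

No — vertex 2 appears in no bag.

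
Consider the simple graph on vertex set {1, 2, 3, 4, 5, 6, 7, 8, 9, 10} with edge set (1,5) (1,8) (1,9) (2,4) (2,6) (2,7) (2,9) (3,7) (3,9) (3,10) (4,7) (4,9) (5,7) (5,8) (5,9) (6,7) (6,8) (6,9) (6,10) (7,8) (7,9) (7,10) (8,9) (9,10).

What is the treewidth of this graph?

3

A width-3 tree decomposition is:
Bags: B1 = {2, 6, 7, 9}  B2 = {6, 7, 9, 10}  B3 = {3, 7, 9, 10}  B4 = {2, 4, 7, 9}  B5 = {6, 7, 8, 9}  B6 = {5, 7, 8, 9}  B7 = {1, 5, 8, 9}
Tree: B1–B2, B2–B3, B1–B4, B1–B5, B5–B6, B6–B7
Each bag holds 4 vertices, so the decomposition has width 3, which upper-bounds the treewidth. Conversely, {1, 5, 8, 9} is a clique of size 4, and the vertices of any clique must share a bag in every tree decomposition; so some bag has ≥ 4 vertices and tw(G) ≥ 3. Therefore the treewidth is 3.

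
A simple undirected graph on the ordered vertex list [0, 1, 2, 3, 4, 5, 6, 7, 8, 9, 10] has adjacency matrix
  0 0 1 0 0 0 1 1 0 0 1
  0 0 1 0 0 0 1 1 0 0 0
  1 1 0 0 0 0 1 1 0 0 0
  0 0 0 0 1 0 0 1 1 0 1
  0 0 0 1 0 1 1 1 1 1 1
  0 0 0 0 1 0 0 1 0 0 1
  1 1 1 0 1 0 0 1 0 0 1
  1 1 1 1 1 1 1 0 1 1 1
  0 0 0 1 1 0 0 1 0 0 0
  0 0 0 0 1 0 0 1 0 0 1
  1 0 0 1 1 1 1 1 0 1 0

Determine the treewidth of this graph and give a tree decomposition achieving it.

Treewidth 3.
Bags: B1 = {4, 6, 7, 10}  B2 = {4, 5, 7, 10}  B3 = {3, 4, 7, 10}  B4 = {3, 4, 7, 8}  B5 = {0, 6, 7, 10}  B6 = {4, 7, 9, 10}  B7 = {0, 2, 6, 7}  B8 = {1, 2, 6, 7}
Tree: B1–B2, B1–B3, B3–B4, B1–B5, B3–B6, B5–B7, B7–B8

Every bag has size at most 4, so the width is 4 − 1 = 3 and tw(G) ≤ 3. Conversely, {0, 6, 7, 10} is a clique of size 4, and the vertices of any clique must share a bag in every tree decomposition; so some bag has ≥ 4 vertices and tw(G) ≥ 3. Hence tw(G) = 3 exactly.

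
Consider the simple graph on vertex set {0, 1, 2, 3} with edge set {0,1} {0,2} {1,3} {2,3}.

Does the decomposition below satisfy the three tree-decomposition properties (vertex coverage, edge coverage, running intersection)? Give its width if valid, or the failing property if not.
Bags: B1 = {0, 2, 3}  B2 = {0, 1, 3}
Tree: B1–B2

Yes; width 2.

Checking the three conditions: (i) the bags cover all of {0, 1, 2, 3}; (ii) for each edge, some bag contains both endpoints; (iii) the bags containing any fixed vertex form a subtree. All hold, so the decomposition is valid with width 3 − 1 = 2.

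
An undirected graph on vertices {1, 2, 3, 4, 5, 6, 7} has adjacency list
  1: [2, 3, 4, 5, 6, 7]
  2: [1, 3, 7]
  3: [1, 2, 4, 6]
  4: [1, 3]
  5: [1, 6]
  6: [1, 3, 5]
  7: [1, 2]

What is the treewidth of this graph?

2

A width-2 tree decomposition is:
Bags: B1 = {1, 2, 3}  B2 = {1, 3, 6}  B3 = {1, 3, 4}  B4 = {1, 5, 6}  B5 = {1, 2, 7}
Tree: B1–B2, B1–B3, B2–B4, B1–B5
Every bag has size at most 3, so the width is 3 − 1 = 2 and tw(G) ≤ 2. On the other hand G contains the 3-clique {1, 2, 3}. A clique must lie in a single bag of any decomposition, so no decomposition can have width below 2. The upper and lower bounds meet at 2, so that is the treewidth.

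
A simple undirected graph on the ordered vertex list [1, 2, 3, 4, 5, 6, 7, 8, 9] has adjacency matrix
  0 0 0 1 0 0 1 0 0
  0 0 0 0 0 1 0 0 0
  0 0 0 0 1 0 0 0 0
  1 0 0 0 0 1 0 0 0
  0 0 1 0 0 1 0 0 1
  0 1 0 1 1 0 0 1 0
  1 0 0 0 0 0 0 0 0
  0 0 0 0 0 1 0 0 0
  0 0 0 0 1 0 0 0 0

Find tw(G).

A width-1 tree decomposition is:
Bags: B1 = {6, 8}  B2 = {4, 6}  B3 = {1, 4}  B4 = {5, 6}  B5 = {1, 7}  B6 = {5, 9}  B7 = {2, 6}  B8 = {3, 5}
Tree: B1–B2, B2–B3, B1–B4, B3–B5, B4–B6, B2–B7, B6–B8
Each bag holds 2 vertices, so the decomposition has width 1, which upper-bounds the treewidth. G has an edge, so its treewidth is at least 1. Hence tw(G) = 1 exactly.

1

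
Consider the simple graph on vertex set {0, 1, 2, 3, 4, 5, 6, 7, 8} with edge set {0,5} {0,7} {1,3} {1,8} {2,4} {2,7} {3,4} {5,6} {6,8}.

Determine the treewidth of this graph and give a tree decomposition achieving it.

Treewidth 2.
Bags: B1 = {1, 6, 8}  B2 = {1, 3, 6}  B3 = {3, 4, 6}  B4 = {2, 4, 6}  B5 = {2, 6, 7}  B6 = {0, 6, 7}  B7 = {0, 5, 6}
Tree: B1–B2, B2–B3, B3–B4, B4–B5, B5–B6, B6–B7

Each bag holds 3 vertices, so the decomposition has width 2, which upper-bounds the treewidth. Since 6–8–1–3–4–2–7–0–5–6 is a cycle in G, G is not acyclic. Forests are exactly the graphs of treewidth ≤ 1, so tw(G) ≥ 2. Combining the bounds, tw(G) = 2.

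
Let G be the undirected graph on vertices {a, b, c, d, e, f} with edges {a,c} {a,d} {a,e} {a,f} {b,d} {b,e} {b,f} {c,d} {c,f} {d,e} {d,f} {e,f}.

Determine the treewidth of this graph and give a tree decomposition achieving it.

Treewidth 3.
One optimal decomposition is:
Bags: B1 = {a, d, e, f}  B2 = {b, d, e, f}  B3 = {a, c, d, f}
Tree: B1–B2, B1–B3

Each bag holds 4 vertices, so the decomposition has width 3, which upper-bounds the treewidth. For the lower bound, the 4 vertices {a, d, e, f} are pairwise adjacent, and any tree decomposition puts a clique entirely inside one bag — forcing width ≥ 3. The upper and lower bounds meet at 3, so that is the treewidth.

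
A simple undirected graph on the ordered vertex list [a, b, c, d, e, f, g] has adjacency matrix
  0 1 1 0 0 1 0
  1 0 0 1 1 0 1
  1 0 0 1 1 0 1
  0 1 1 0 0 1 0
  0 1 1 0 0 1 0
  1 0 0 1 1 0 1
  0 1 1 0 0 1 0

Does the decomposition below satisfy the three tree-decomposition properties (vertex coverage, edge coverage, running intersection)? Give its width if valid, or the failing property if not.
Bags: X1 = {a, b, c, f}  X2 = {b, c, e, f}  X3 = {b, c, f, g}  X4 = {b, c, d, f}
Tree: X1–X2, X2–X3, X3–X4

Yes; width 3.

Every vertex of G appears in some bag (union = {a, b, c, d, e, f, g}); every edge is covered by a bag; and for each vertex v the set of bags containing v is connected in the bag tree. The decomposition is therefore valid. The largest bag has 4 vertices, so the width is 3.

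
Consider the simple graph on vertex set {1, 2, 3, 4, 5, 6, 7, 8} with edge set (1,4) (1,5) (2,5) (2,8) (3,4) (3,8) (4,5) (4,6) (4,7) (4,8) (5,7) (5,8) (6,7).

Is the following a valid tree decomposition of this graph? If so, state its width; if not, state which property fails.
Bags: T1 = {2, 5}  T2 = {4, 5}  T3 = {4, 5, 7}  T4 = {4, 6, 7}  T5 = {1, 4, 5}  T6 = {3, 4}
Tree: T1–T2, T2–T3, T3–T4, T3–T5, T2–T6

A tree decomposition must satisfy three properties: every vertex lies in some bag; for every edge, both endpoints lie together in some bag; and for every vertex, the bags containing it form a connected subtree. Here vertex 8 appears in no bag, so the decomposition is invalid.

No — vertex 8 appears in no bag.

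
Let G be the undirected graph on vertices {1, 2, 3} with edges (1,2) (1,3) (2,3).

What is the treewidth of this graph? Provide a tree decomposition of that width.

A single bag containing all 3 vertices is trivially a valid decomposition of width 2. Conversely, {1, 2, 3} is a clique of size 3, and the vertices of any clique must share a bag in every tree decomposition; so some bag has ≥ 3 vertices and tw(G) ≥ 2. Hence tw(G) = 2 exactly.

Treewidth 2.
One such decomposition:
Bags: B1 = {1, 2, 3}
Tree: (single bag)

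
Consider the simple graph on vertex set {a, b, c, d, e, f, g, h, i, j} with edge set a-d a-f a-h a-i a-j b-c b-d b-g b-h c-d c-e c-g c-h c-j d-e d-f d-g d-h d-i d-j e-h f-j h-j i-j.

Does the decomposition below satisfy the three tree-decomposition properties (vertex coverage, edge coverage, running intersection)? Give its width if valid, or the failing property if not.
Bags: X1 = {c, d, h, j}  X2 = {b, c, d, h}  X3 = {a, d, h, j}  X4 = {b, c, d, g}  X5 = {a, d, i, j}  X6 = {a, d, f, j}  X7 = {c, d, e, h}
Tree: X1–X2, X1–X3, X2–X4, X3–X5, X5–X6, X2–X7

Checking the three conditions: (i) the bags cover all of {a, b, c, d, e, f, g, h, i, j}; (ii) for each edge, some bag contains both endpoints; (iii) the bags containing any fixed vertex form a subtree. All hold, so the decomposition is valid with width 4 − 1 = 3.

Yes; width 3.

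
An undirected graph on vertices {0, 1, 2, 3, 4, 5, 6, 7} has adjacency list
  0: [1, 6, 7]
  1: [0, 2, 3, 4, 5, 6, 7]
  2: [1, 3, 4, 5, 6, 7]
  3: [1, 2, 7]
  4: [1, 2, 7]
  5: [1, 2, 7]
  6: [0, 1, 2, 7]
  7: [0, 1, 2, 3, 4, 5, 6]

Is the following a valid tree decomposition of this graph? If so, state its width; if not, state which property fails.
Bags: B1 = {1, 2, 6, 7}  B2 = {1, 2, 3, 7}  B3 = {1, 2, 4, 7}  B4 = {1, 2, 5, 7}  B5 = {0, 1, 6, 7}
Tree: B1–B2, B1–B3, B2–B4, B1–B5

Yes; width 3.

Vertex coverage: the bags together contain {0, 1, 2, 3, 4, 5, 6, 7}, the full vertex set. Edge coverage: each edge of G has both endpoints in at least one bag. Running intersection: for every vertex, the bags containing it form a connected subtree. All three properties hold, so this is a valid tree decomposition of width max|bag| − 1 = 3, and hence tw(G) ≤ 3.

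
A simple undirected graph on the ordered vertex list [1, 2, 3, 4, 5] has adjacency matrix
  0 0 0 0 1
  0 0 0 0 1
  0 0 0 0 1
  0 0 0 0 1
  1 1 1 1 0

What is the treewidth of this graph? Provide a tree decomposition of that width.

Each bag holds 2 vertices, so the decomposition has width 1, which upper-bounds the treewidth. G has an edge, so its treewidth is at least 1. Hence tw(G) = 1 exactly.

Treewidth 1.
One optimal decomposition is:
Bags: B1 = {2, 5}  B2 = {1, 5}  B3 = {4, 5}  B4 = {3, 5}
Tree: B1–B2, B1–B3, B3–B4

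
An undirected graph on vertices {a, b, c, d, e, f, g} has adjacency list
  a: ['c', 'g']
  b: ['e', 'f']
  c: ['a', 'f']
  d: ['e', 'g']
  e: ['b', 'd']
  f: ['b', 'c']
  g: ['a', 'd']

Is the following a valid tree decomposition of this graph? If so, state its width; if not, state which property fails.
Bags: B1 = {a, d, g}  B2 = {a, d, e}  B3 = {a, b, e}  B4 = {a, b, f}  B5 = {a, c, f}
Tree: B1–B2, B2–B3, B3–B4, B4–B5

Yes; width 2.

Every vertex of G appears in some bag (union = {a, b, c, d, e, f, g}); every edge is covered by a bag; and for each vertex v the set of bags containing v is connected in the bag tree. The decomposition is therefore valid. The largest bag has 3 vertices, so the width is 2.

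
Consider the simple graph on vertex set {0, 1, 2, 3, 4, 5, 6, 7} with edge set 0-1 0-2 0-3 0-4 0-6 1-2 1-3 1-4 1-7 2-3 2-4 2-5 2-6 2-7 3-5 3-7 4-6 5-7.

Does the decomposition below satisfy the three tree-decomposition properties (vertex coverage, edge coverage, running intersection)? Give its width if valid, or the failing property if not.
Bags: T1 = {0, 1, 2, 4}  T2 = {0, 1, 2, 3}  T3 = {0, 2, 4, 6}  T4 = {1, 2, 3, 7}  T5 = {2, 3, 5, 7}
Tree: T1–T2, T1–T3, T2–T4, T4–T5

Every vertex of G appears in some bag (union = {0, 1, 2, 3, 4, 5, 6, 7}); every edge is covered by a bag; and for each vertex v the set of bags containing v is connected in the bag tree. The decomposition is therefore valid. The largest bag has 4 vertices, so the width is 3.

Yes; width 3.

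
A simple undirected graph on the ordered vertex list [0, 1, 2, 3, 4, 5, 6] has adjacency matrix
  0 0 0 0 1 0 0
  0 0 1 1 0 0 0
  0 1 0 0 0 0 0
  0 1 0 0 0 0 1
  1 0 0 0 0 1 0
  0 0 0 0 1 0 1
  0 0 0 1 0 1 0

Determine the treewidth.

A width-1 tree decomposition is:
Bags: B1 = {0, 4}  B2 = {4, 5}  B3 = {5, 6}  B4 = {3, 6}  B5 = {1, 3}  B6 = {1, 2}
Tree: B1–B2, B2–B3, B3–B4, B4–B5, B5–B6
The largest bag has 2 vertices, giving width 1; this decomposition certifies tw(G) ≤ 1. Any graph with an edge has treewidth ≥ 1, and G has the edge 0–4. Therefore the treewidth is 1.

1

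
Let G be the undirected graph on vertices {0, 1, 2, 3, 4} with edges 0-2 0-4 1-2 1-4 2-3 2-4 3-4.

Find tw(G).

A width-2 tree decomposition is:
Bags: B1 = {1, 2, 4}  B2 = {0, 2, 4}  B3 = {2, 3, 4}
Tree: B1–B2, B1–B3
Each bag holds 3 vertices, so the decomposition has width 2, which upper-bounds the treewidth. On the other hand G contains the 3-clique {0, 2, 4}. A clique must lie in a single bag of any decomposition, so no decomposition can have width below 2. Combining the bounds, tw(G) = 2.

2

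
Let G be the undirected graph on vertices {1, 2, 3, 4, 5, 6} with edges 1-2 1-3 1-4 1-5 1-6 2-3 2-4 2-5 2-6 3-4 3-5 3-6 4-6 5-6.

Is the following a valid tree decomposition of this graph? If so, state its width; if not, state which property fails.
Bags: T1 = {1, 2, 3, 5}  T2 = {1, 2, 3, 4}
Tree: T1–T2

No — vertex 6 appears in no bag.

A tree decomposition must satisfy three properties: every vertex lies in some bag; for every edge, both endpoints lie together in some bag; and for every vertex, the bags containing it form a connected subtree. Here vertex 6 appears in no bag, so the decomposition is invalid.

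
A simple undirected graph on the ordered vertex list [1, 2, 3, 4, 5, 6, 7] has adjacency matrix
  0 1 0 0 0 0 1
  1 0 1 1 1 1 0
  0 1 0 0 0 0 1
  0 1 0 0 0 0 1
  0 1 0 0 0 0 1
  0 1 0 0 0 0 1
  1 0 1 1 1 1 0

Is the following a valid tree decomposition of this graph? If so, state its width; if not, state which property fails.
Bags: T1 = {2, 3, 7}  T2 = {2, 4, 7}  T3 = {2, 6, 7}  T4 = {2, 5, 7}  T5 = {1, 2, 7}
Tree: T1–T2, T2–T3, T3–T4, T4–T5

Yes; width 2.

Checking the three conditions: (i) the bags cover all of {1, 2, 3, 4, 5, 6, 7}; (ii) for each edge, some bag contains both endpoints; (iii) the bags containing any fixed vertex form a subtree. All hold, so the decomposition is valid with width 3 − 1 = 2.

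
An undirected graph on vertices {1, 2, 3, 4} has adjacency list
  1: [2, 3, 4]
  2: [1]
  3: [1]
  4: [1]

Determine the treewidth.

1

A width-1 tree decomposition is:
Bags: B1 = {1, 2}  B2 = {1, 3}  B3 = {1, 4}
Tree: B1–B2, B1–B3
Every bag has size at most 2, so the width is 2 − 1 = 1 and tw(G) ≤ 1. Since G has at least one edge (e.g. 1–2), it is not an edgeless graph, so tw(G) ≥ 1. Combining the bounds, tw(G) = 1.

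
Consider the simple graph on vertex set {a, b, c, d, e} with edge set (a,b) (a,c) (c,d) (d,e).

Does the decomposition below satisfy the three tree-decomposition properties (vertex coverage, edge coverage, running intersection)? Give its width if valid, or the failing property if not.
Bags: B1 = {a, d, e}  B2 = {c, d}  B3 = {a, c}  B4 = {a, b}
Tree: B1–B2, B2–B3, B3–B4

No — bags containing vertex a are not connected in the tree.

A tree decomposition must satisfy three properties: every vertex lies in some bag; for every edge, both endpoints lie together in some bag; and for every vertex, the bags containing it form a connected subtree. Here bags containing vertex a are not connected in the tree, so the decomposition is invalid.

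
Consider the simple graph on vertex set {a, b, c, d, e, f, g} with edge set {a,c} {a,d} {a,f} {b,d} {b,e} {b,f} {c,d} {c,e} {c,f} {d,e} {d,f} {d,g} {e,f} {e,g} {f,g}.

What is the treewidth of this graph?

3

A width-3 tree decomposition is:
Bags: B1 = {c, d, e, f}  B2 = {a, c, d, f}  B3 = {d, e, f, g}  B4 = {b, d, e, f}
Tree: B1–B2, B1–B3, B3–B4
Each bag holds 4 vertices, so the decomposition has width 3, which upper-bounds the treewidth. On the other hand G contains the 4-clique {d, e, f, g}. A clique must lie in a single bag of any decomposition, so no decomposition can have width below 3. Therefore the treewidth is 3.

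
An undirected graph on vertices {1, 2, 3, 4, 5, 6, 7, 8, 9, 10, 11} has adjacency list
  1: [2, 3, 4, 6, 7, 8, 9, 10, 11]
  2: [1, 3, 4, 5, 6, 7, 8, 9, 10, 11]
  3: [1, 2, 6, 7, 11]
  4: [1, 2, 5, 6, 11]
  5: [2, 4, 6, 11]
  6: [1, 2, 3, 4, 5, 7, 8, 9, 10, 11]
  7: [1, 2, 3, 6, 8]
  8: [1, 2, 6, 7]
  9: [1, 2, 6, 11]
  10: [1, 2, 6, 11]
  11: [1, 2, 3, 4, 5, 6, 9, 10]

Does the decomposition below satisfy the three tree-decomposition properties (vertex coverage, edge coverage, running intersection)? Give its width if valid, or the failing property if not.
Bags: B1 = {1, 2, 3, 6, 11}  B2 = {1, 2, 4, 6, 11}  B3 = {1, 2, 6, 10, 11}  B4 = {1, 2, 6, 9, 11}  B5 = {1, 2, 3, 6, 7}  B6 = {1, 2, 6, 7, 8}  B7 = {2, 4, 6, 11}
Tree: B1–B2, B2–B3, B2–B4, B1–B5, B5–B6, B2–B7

No — vertex 5 appears in no bag.

A tree decomposition must satisfy three properties: every vertex lies in some bag; for every edge, both endpoints lie together in some bag; and for every vertex, the bags containing it form a connected subtree. Here vertex 5 appears in no bag, so the decomposition is invalid.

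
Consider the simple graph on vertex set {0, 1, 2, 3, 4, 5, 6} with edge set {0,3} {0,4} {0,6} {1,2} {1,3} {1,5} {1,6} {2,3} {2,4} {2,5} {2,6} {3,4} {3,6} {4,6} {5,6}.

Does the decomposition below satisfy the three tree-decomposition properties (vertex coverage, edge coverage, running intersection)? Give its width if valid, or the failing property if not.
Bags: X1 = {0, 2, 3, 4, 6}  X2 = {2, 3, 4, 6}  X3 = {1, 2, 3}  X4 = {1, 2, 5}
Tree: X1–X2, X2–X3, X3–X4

No — edge (6,1) lies in no bag.

A tree decomposition must satisfy three properties: every vertex lies in some bag; for every edge, both endpoints lie together in some bag; and for every vertex, the bags containing it form a connected subtree. Here edge (6,1) lies in no bag, so the decomposition is invalid.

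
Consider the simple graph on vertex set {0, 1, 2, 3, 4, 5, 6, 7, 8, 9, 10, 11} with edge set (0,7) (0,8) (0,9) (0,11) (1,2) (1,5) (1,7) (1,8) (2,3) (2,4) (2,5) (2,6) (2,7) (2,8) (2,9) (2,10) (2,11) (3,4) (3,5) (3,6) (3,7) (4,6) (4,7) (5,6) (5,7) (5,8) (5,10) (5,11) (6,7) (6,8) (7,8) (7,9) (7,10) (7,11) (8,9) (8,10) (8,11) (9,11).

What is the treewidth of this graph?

A width-4 tree decomposition is:
Bags: B1 = {2, 5, 7, 8, 11}  B2 = {2, 5, 6, 7, 8}  B3 = {2, 3, 5, 6, 7}  B4 = {2, 7, 8, 9, 11}  B5 = {2, 5, 7, 8, 10}  B6 = {1, 2, 5, 7, 8}  B7 = {0, 7, 8, 9, 11}  B8 = {2, 3, 4, 6, 7}
Tree: B1–B2, B2–B3, B1–B4, B1–B5, B1–B6, B4–B7, B3–B8
Each bag holds 5 vertices, so the decomposition has width 4, which upper-bounds the treewidth. On the other hand G contains the 5-clique {0, 7, 8, 9, 11}. A clique must lie in a single bag of any decomposition, so no decomposition can have width below 4. Therefore the treewidth is 4.

4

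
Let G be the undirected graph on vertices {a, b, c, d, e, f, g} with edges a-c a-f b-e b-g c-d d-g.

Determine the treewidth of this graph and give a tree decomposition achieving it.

Each bag holds 2 vertices, so the decomposition has width 1, which upper-bounds the treewidth. G has an edge, so its treewidth is at least 1. Therefore the treewidth is 1.

Treewidth 1.
Bags: B1 = {b, e}  B2 = {b, g}  B3 = {d, g}  B4 = {c, d}  B5 = {a, c}  B6 = {a, f}
Tree: B1–B2, B2–B3, B3–B4, B4–B5, B5–B6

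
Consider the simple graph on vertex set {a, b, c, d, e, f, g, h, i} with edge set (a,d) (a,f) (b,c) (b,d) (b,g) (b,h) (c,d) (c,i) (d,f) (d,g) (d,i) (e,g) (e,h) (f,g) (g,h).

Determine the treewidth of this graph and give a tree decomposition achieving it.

Treewidth 2.
Bags: B1 = {e, g, h}  B2 = {b, g, h}  B3 = {b, d, g}  B4 = {d, f, g}  B5 = {b, c, d}  B6 = {c, d, i}  B7 = {a, d, f}
Tree: B1–B2, B2–B3, B3–B4, B3–B5, B5–B6, B4–B7

The largest bag has 3 vertices, giving width 2; this decomposition certifies tw(G) ≤ 2. On the other hand G contains the 3-clique {b, c, d}. A clique must lie in a single bag of any decomposition, so no decomposition can have width below 2. The upper and lower bounds meet at 2, so that is the treewidth.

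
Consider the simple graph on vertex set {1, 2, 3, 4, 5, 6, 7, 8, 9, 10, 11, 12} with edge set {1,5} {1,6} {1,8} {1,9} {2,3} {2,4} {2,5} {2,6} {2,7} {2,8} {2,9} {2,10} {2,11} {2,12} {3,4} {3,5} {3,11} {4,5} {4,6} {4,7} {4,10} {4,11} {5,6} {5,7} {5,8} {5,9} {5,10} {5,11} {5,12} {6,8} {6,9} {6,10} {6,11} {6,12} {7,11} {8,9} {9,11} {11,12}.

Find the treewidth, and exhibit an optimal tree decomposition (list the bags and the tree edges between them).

Treewidth 4.
Bags: B1 = {2, 4, 5, 7, 11}  B2 = {2, 3, 4, 5, 11}  B3 = {2, 4, 5, 6, 11}  B4 = {2, 5, 6, 11, 12}  B5 = {2, 5, 6, 9, 11}  B6 = {2, 5, 6, 8, 9}  B7 = {2, 4, 5, 6, 10}  B8 = {1, 5, 6, 8, 9}
Tree: B1–B2, B2–B3, B3–B4, B3–B5, B5–B6, B3–B7, B6–B8

Each bag holds 5 vertices, so the decomposition has width 4, which upper-bounds the treewidth. For the lower bound, the 5 vertices {1, 5, 6, 8, 9} are pairwise adjacent, and any tree decomposition puts a clique entirely inside one bag — forcing width ≥ 4. The upper and lower bounds meet at 4, so that is the treewidth.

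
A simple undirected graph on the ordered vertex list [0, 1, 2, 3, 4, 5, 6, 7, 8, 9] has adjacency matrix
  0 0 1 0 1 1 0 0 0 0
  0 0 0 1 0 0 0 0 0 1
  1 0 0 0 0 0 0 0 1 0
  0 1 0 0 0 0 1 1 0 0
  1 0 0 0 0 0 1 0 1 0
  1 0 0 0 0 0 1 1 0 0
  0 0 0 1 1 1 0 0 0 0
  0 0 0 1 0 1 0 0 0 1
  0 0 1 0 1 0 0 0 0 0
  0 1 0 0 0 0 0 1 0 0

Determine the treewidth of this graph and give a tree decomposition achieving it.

Treewidth 2.
One such decomposition:
Bags: B1 = {0, 2, 8}  B2 = {0, 4, 8}  B3 = {0, 4, 5}  B4 = {4, 5, 6}  B5 = {5, 6, 7}  B6 = {3, 6, 7}  B7 = {3, 7, 9}  B8 = {1, 3, 9}
Tree: B1–B2, B2–B3, B3–B4, B4–B5, B5–B6, B6–B7, B7–B8

Every bag has size at most 3, so the width is 3 − 1 = 2 and tw(G) ≤ 2. Since 2–8–4–0–2 is a cycle in G, G is not acyclic. Forests are exactly the graphs of treewidth ≤ 1, so tw(G) ≥ 2. Therefore the treewidth is 2.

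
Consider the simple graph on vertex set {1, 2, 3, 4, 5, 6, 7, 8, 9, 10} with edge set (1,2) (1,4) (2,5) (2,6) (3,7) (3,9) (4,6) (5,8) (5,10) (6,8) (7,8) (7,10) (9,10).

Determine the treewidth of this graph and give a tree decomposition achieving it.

The largest bag has 3 vertices, giving width 2; this decomposition certifies tw(G) ≤ 2. The edges 1–4–6–2–1 form a cycle, so G is not a tree and its treewidth is at least 2. Therefore the treewidth is 2.

Treewidth 2.
Bags: B1 = {1, 2, 4}  B2 = {2, 4, 6}  B3 = {2, 5, 6}  B4 = {5, 6, 8}  B5 = {5, 8, 10}  B6 = {7, 8, 10}  B7 = {7, 9, 10}  B8 = {3, 7, 9}
Tree: B1–B2, B2–B3, B3–B4, B4–B5, B5–B6, B6–B7, B7–B8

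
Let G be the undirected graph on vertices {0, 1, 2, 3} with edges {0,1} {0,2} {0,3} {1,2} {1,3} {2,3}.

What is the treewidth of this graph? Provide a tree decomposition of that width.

Treewidth 3.
One optimal decomposition is:
Bags: B1 = {0, 1, 2, 3}
Tree: (single bag)

A single bag containing all 4 vertices is trivially a valid decomposition of width 3. For the lower bound, the 4 vertices {0, 1, 2, 3} are pairwise adjacent, and any tree decomposition puts a clique entirely inside one bag — forcing width ≥ 3. The upper and lower bounds meet at 3, so that is the treewidth.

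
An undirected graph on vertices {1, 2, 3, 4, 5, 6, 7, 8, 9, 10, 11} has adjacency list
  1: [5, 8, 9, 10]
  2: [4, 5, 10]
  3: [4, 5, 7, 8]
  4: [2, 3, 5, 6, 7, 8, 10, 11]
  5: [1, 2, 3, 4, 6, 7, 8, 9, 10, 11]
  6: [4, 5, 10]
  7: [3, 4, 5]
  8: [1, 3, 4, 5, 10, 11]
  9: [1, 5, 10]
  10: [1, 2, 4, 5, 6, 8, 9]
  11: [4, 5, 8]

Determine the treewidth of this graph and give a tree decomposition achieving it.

Treewidth 3.
One optimal decomposition is:
Bags: B1 = {4, 5, 8, 10}  B2 = {3, 4, 5, 8}  B3 = {2, 4, 5, 10}  B4 = {1, 5, 8, 10}  B5 = {1, 5, 9, 10}  B6 = {4, 5, 6, 10}  B7 = {3, 4, 5, 7}  B8 = {4, 5, 8, 11}
Tree: B1–B2, B1–B3, B1–B4, B4–B5, B1–B6, B2–B7, B2–B8

The largest bag has 4 vertices, giving width 3; this decomposition certifies tw(G) ≤ 3. For the lower bound, the 4 vertices {1, 5, 8, 10} are pairwise adjacent, and any tree decomposition puts a clique entirely inside one bag — forcing width ≥ 3. Hence tw(G) = 3 exactly.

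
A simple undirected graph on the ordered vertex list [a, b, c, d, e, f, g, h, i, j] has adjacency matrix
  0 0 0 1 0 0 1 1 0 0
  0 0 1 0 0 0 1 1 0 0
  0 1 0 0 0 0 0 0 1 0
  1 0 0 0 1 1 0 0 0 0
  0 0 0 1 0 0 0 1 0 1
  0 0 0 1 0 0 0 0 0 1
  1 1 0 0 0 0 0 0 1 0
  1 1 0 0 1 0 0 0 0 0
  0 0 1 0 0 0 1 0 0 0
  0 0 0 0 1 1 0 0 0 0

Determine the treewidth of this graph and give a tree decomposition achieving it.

Every bag has size at most 3, so the width is 3 − 1 = 2 and tw(G) ≤ 2. For the lower bound, G contains the cycle j–f–d–e–j, so G is not a forest; only forests have treewidth ≤ 1, hence tw(G) ≥ 2. Combining the bounds, tw(G) = 2.

Treewidth 2.
One such decomposition:
Bags: B1 = {e, f, j}  B2 = {d, e, f}  B3 = {d, e, h}  B4 = {a, d, h}  B5 = {a, b, h}  B6 = {a, b, g}  B7 = {b, c, g}  B8 = {c, g, i}
Tree: B1–B2, B2–B3, B3–B4, B4–B5, B5–B6, B6–B7, B7–B8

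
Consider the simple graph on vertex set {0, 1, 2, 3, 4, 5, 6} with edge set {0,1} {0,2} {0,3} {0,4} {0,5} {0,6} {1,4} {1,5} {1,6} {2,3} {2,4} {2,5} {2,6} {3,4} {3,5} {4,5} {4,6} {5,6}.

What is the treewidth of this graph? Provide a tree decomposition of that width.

Each bag holds 5 vertices, so the decomposition has width 4, which upper-bounds the treewidth. Conversely, {0, 1, 4, 5, 6} is a clique of size 5, and the vertices of any clique must share a bag in every tree decomposition; so some bag has ≥ 5 vertices and tw(G) ≥ 4. The upper and lower bounds meet at 4, so that is the treewidth.

Treewidth 4.
One optimal decomposition is:
Bags: B1 = {0, 2, 4, 5, 6}  B2 = {0, 1, 4, 5, 6}  B3 = {0, 2, 3, 4, 5}
Tree: B1–B2, B1–B3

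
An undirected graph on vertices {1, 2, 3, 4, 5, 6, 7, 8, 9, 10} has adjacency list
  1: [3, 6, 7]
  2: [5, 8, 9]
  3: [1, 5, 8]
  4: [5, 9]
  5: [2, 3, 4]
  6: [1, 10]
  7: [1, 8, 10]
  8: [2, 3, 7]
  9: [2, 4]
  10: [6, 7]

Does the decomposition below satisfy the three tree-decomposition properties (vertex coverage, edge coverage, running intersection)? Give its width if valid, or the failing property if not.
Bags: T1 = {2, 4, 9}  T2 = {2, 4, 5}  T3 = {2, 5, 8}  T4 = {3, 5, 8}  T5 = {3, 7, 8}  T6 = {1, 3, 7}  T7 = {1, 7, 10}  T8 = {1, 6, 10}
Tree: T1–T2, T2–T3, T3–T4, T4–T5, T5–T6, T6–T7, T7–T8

Yes; width 2.

Vertex coverage: the bags together contain {1, 2, 3, 4, 5, 6, 7, 8, 9, 10}, the full vertex set. Edge coverage: each edge of G has both endpoints in at least one bag. Running intersection: for every vertex, the bags containing it form a connected subtree. All three properties hold, so this is a valid tree decomposition of width max|bag| − 1 = 2, and hence tw(G) ≤ 2.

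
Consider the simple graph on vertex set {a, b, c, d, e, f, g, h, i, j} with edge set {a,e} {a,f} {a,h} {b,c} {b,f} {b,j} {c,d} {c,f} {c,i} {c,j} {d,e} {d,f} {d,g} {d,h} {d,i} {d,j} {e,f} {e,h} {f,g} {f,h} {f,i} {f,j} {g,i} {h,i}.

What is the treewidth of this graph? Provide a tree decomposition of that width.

Each bag holds 4 vertices, so the decomposition has width 3, which upper-bounds the treewidth. For the lower bound, the 4 vertices {c, d, f, j} are pairwise adjacent, and any tree decomposition puts a clique entirely inside one bag — forcing width ≥ 3. The upper and lower bounds meet at 3, so that is the treewidth.

Treewidth 3.
Bags: B1 = {c, d, f, i}  B2 = {c, d, f, j}  B3 = {d, f, h, i}  B4 = {b, c, f, j}  B5 = {d, f, g, i}  B6 = {d, e, f, h}  B7 = {a, e, f, h}
Tree: B1–B2, B1–B3, B2–B4, B1–B5, B3–B6, B6–B7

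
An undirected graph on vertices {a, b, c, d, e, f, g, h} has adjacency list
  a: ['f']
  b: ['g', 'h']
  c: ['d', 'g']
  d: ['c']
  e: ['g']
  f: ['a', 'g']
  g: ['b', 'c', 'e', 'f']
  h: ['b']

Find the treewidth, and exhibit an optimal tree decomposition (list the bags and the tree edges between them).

Treewidth 1.
Bags: B1 = {c, g}  B2 = {f, g}  B3 = {a, f}  B4 = {e, g}  B5 = {c, d}  B6 = {b, g}  B7 = {b, h}
Tree: B1–B2, B2–B3, B1–B4, B1–B5, B1–B6, B6–B7

Every bag has size at most 2, so the width is 2 − 1 = 1 and tw(G) ≤ 1. Any graph with an edge has treewidth ≥ 1, and G has the edge c–g. The upper and lower bounds meet at 1, so that is the treewidth.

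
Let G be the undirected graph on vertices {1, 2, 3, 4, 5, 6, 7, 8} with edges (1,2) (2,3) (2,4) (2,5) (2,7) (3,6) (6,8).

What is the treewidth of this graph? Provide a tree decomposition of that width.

Every bag has size at most 2, so the width is 2 − 1 = 1 and tw(G) ≤ 1. Since G has at least one edge (e.g. 2–3), it is not an edgeless graph, so tw(G) ≥ 1. Combining the bounds, tw(G) = 1.

Treewidth 1.
One optimal decomposition is:
Bags: B1 = {2, 3}  B2 = {3, 6}  B3 = {2, 5}  B4 = {2, 4}  B5 = {6, 8}  B6 = {2, 7}  B7 = {1, 2}
Tree: B1–B2, B1–B3, B3–B4, B2–B5, B1–B6, B1–B7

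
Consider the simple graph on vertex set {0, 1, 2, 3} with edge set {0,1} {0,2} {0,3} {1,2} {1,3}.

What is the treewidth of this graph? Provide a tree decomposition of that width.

Treewidth 2.
One optimal decomposition is:
Bags: B1 = {0, 1, 3}  B2 = {0, 1, 2}
Tree: B1–B2

Each bag holds 3 vertices, so the decomposition has width 2, which upper-bounds the treewidth. For the lower bound, the 3 vertices {0, 1, 2} are pairwise adjacent, and any tree decomposition puts a clique entirely inside one bag — forcing width ≥ 2. Combining the bounds, tw(G) = 2.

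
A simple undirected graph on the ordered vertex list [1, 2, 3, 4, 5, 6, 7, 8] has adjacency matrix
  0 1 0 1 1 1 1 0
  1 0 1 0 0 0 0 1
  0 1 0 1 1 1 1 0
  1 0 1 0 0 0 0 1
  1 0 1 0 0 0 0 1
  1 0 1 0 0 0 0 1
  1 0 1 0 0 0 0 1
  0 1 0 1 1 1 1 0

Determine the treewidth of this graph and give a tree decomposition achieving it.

Every bag has size at most 4, so the width is 4 − 1 = 3 and tw(G) ≤ 3. For the lower bound: the 4 vertex sets {3,5}, {7,8}, {1}, {2} are disjoint, each induces a connected subgraph, and every pair is joined by at least one edge of G. Contracting each set to a single vertex therefore yields K_{4} as a minor, and since treewidth is minor-monotone, tw(G) ≥ tw(K_{4}) = 3. Hence tw(G) = 3 exactly.

Treewidth 3.
Bags: B1 = {1, 3, 5, 8}  B2 = {1, 3, 7, 8}  B3 = {1, 2, 3, 8}  B4 = {1, 3, 4, 8}  B5 = {1, 3, 6, 8}
Tree: B1–B2, B2–B3, B3–B4, B4–B5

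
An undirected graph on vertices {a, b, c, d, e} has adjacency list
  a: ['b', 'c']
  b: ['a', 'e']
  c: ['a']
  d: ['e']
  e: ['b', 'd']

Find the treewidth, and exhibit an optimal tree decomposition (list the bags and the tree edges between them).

The largest bag has 2 vertices, giving width 1; this decomposition certifies tw(G) ≤ 1. Any graph with an edge has treewidth ≥ 1, and G has the edge d–e. Therefore the treewidth is 1.

Treewidth 1.
One such decomposition:
Bags: B1 = {d, e}  B2 = {b, e}  B3 = {a, b}  B4 = {a, c}
Tree: B1–B2, B2–B3, B3–B4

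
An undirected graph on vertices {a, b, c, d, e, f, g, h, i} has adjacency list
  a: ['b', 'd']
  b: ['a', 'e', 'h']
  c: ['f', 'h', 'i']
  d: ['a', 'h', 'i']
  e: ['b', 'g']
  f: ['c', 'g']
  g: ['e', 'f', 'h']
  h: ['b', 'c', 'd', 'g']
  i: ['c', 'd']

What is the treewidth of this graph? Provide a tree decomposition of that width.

Every bag has size at most 4, so the width is 4 − 1 = 3 and tw(G) ≤ 3. For the lower bound: the 4 vertex sets {a,b,e}, {d}, {h}, {c,f,g,i} are disjoint, each induces a connected subgraph, and every pair is joined by at least one edge of G. Contracting each set to a single vertex therefore yields K_{4} as a minor, and since treewidth is minor-monotone, tw(G) ≥ tw(K_{4}) = 3. Hence tw(G) = 3 exactly.

Treewidth 3.
Bags: B1 = {a, b, d, e}  B2 = {b, d, e, h}  B3 = {d, e, g, h}  B4 = {d, g, h, i}  B5 = {c, g, h, i}  B6 = {c, f, g, i}
Tree: B1–B2, B2–B3, B3–B4, B4–B5, B5–B6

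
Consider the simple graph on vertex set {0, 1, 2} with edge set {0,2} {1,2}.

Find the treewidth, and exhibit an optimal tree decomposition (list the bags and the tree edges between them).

Treewidth 1.
One optimal decomposition is:
Bags: B1 = {1, 2}  B2 = {0, 2}
Tree: B1–B2

Every bag has size at most 2, so the width is 2 − 1 = 1 and tw(G) ≤ 1. Any graph with an edge has treewidth ≥ 1, and G has the edge 2–1. Hence tw(G) = 1 exactly.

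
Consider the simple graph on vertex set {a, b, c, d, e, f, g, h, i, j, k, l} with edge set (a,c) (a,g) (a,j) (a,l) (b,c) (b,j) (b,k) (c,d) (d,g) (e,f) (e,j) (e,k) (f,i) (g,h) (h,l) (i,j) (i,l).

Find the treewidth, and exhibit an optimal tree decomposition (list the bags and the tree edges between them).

Treewidth 3.
Bags: B1 = {e, f, i, k}  B2 = {e, i, j, k}  B3 = {b, i, j, k}  B4 = {b, i, j, l}  B5 = {a, b, j, l}  B6 = {a, b, c, l}  B7 = {a, c, h, l}  B8 = {a, c, g, h}  B9 = {c, d, g, h}
Tree: B1–B2, B2–B3, B3–B4, B4–B5, B5–B6, B6–B7, B7–B8, B8–B9

Each bag holds 4 vertices, so the decomposition has width 3, which upper-bounds the treewidth. For the lower bound: the 4 vertex sets {e,f,k}, {i}, {j}, {a,b,c,l} are disjoint, each induces a connected subgraph, and every pair is joined by at least one edge of G. Contracting each set to a single vertex therefore yields K_{4} as a minor, and since treewidth is minor-monotone, tw(G) ≥ tw(K_{4}) = 3. Hence tw(G) = 3 exactly.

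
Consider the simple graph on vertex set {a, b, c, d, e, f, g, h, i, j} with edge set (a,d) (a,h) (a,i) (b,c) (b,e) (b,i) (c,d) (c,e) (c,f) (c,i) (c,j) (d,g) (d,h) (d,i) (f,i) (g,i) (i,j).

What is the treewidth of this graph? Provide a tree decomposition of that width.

The largest bag has 3 vertices, giving width 2; this decomposition certifies tw(G) ≤ 2. For the lower bound, the 3 vertices {b, c, e} are pairwise adjacent, and any tree decomposition puts a clique entirely inside one bag — forcing width ≥ 2. The upper and lower bounds meet at 2, so that is the treewidth.

Treewidth 2.
Bags: B1 = {b, c, i}  B2 = {c, d, i}  B3 = {c, f, i}  B4 = {c, i, j}  B5 = {d, g, i}  B6 = {a, d, i}  B7 = {b, c, e}  B8 = {a, d, h}
Tree: B1–B2, B2–B3, B1–B4, B2–B5, B5–B6, B1–B7, B6–B8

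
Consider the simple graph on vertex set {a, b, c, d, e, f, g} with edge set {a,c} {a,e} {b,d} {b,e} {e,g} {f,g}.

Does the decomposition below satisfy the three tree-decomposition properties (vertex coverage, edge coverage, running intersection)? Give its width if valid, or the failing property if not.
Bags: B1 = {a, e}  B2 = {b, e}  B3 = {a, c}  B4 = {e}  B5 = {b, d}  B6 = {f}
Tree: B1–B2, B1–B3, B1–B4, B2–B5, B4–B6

No — vertex g appears in no bag.

A tree decomposition must satisfy three properties: every vertex lies in some bag; for every edge, both endpoints lie together in some bag; and for every vertex, the bags containing it form a connected subtree. Here vertex g appears in no bag, so the decomposition is invalid.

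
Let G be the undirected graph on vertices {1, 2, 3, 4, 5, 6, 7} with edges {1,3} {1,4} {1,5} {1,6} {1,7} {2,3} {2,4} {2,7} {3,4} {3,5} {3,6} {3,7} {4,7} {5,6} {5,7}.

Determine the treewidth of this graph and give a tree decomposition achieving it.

Every bag has size at most 4, so the width is 4 − 1 = 3 and tw(G) ≤ 3. On the other hand G contains the 4-clique {1, 3, 4, 7}. A clique must lie in a single bag of any decomposition, so no decomposition can have width below 3. The upper and lower bounds meet at 3, so that is the treewidth.

Treewidth 3.
One optimal decomposition is:
Bags: B1 = {1, 3, 4, 7}  B2 = {2, 3, 4, 7}  B3 = {1, 3, 5, 7}  B4 = {1, 3, 5, 6}
Tree: B1–B2, B1–B3, B3–B4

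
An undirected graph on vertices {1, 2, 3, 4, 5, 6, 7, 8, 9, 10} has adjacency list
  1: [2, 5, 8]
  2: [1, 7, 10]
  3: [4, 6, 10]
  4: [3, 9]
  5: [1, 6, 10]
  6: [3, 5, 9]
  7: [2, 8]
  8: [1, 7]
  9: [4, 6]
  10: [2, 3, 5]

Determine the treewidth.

2

A width-2 tree decomposition is:
Bags: B1 = {1, 7, 8}  B2 = {1, 2, 7}  B3 = {1, 2, 5}  B4 = {2, 5, 10}  B5 = {5, 6, 10}  B6 = {3, 6, 10}  B7 = {3, 6, 9}  B8 = {3, 4, 9}
Tree: B1–B2, B2–B3, B3–B4, B4–B5, B5–B6, B6–B7, B7–B8
Each bag holds 3 vertices, so the decomposition has width 2, which upper-bounds the treewidth. For the lower bound, G contains the cycle 8–7–2–1–8, so G is not a forest; only forests have treewidth ≤ 1, hence tw(G) ≥ 2. Hence tw(G) = 2 exactly.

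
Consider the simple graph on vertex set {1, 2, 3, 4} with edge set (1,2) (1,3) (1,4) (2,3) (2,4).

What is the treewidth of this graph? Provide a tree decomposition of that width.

Treewidth 2.
Bags: B1 = {1, 2, 4}  B2 = {1, 2, 3}
Tree: B1–B2

Every bag has size at most 3, so the width is 3 − 1 = 2 and tw(G) ≤ 2. For the lower bound, the 3 vertices {1, 2, 3} are pairwise adjacent, and any tree decomposition puts a clique entirely inside one bag — forcing width ≥ 2. The upper and lower bounds meet at 2, so that is the treewidth.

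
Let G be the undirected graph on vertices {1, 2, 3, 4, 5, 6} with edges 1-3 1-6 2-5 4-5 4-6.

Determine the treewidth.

1

A width-1 tree decomposition is:
Bags: B1 = {1, 3}  B2 = {1, 6}  B3 = {4, 6}  B4 = {4, 5}  B5 = {2, 5}
Tree: B1–B2, B2–B3, B3–B4, B4–B5
Every bag has size at most 2, so the width is 2 − 1 = 1 and tw(G) ≤ 1. Any graph with an edge has treewidth ≥ 1, and G has the edge 3–1. Hence tw(G) = 1 exactly.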